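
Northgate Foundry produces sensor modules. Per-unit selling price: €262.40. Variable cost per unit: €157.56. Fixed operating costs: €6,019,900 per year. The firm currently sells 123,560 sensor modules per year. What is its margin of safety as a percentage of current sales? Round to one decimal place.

Contribution margin per unit = €262.40 − €157.56 = €104.84. Break-even units = €6,019,900 ÷ €104.84 = 57,419.88; break-even revenue = 57,419.88 × €262.40 = €15,066,975.96.
Actual sales revenue = 123,560 × €262.40 = €32,422,144.00.
Margin of safety = (€32,422,144.00 − €15,066,975.96) ÷ €32,422,144.00 = 53.5%.

53.5%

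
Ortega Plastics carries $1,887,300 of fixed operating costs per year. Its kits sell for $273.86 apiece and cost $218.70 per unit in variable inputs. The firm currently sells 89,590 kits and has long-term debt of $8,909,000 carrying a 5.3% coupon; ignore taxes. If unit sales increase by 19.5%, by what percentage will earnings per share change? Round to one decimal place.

+37.3%

Total contribution margin = 89,590 × $55.16 = $4,941,784.40.
Subtracting fixed costs: EBIT = $4,941,784.40 − $1,887,300 = $3,054,484.40.
After interest of $472,177.00, pre-tax earnings = $2,582,307.40.
DCL = total CM / (EBIT − I) = $4,941,784.40 / $2,582,307.40 = 1.9137.
%ΔEPS = DCL × %ΔSales = 1.9137 × +19.5% = +37.3%.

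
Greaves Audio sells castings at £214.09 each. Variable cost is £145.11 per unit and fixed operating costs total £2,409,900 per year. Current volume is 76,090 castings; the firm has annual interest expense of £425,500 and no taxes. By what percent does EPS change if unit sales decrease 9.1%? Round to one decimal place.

At 76,090 units, contribution = 76,090 × £68.98 = £5,248,688.20.
Operating income = contribution − fixed costs = £5,248,688.20 − £2,409,900 = £2,838,788.20.
After interest of £425,500.00, pre-tax earnings = £2,413,288.20.
DCL = total CM / (EBIT − I) = £5,248,688.20 / £2,413,288.20 = 2.1749.
EPS therefore changes by 2.1749 × (-9.1%) = -19.8%.

-19.8%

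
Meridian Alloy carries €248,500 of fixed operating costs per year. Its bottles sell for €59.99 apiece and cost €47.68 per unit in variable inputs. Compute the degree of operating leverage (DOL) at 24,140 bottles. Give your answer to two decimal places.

Total contribution margin = 24,140 × €12.31 = €297,163.40.
Subtracting fixed costs: EBIT = €297,163.40 − €248,500 = €48,663.40.
Degree of operating leverage = €297,163.40 / €48,663.40 = 6.1065.

6.11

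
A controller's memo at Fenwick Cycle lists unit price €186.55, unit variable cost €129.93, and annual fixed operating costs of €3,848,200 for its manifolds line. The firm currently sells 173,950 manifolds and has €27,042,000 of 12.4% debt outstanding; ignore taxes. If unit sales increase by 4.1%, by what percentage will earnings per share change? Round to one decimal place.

+15.3%

At 173,950 units, contribution = 173,950 × €56.62 = €9,849,049.00.
Operating income = contribution − fixed costs = €9,849,049.00 − €3,848,200 = €6,000,849.00.
Interest = €3,353,208.00, so EBIT − I = €2,647,641.00.
DCL = total CM / (EBIT − I) = €9,849,049.00 / €2,647,641.00 = 3.7199.
%ΔEPS = DCL × %ΔSales = 3.7199 × +4.1% = +15.3%.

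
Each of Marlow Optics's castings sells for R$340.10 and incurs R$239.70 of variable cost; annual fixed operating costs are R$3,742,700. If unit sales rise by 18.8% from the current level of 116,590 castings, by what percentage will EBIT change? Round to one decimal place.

+27.6%

At 116,590 units, contribution = 116,590 × R$100.40 = R$11,705,636.00.
EBIT = R$11,705,636.00 − R$3,742,700 = R$7,962,936.00.
DOL = contribution ÷ EBIT = R$11,705,636.00 ÷ R$7,962,936.00 = 1.4700.
%ΔEBIT = DOL × %ΔSales = 1.4700 × +18.8% = +27.6%.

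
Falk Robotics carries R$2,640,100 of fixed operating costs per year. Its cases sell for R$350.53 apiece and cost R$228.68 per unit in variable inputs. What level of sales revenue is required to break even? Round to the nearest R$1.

Contribution margin per unit = R$350.53 − R$228.68 = R$121.85, a CM ratio of R$121.85 ÷ R$350.53 = 0.3476.
Break-even revenue = fixed costs × price ÷ CM = R$2,640,100 × R$350.53 ÷ R$121.85 = R$7,594,865.

R$7,594,865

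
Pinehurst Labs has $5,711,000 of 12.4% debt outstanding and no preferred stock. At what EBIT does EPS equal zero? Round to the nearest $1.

Annual interest = 12.4% × $5,711,000 = $708,164.00.
Without preferred stock the financial break-even is simply EBIT = interest = $708,164.00.

$708,164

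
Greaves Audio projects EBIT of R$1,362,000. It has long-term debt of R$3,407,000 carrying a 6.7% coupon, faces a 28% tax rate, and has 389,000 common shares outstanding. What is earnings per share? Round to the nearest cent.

Pre-tax income = R$1,362,000 − R$228,269.00 = R$1,133,731.00.
After tax at 28%: net income = R$1,133,731.00 × 0.72 = R$816,286.32.
EPS = R$816,286.32 ÷ 389,000 = R$2.10.

R$2.10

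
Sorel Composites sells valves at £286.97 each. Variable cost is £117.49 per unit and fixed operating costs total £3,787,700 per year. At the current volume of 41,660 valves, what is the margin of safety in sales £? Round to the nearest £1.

£5,541,692

Unit CM = price − variable cost = £286.97 − £117.49 = £169.48. Break-even units = £3,787,700 ÷ £169.48 = 22,348.95; break-even revenue = 22,348.95 × £286.97 = £6,413,478.10.
Current sales = 41,660 × £286.97 = £11,955,170.20.
Margin of safety = £11,955,170.20 − £6,413,478.10 = £5,541,692.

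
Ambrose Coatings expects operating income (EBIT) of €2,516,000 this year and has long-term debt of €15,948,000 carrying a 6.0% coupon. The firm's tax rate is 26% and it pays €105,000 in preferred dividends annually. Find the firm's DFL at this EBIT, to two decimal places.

Annual interest charges come to €956,880.00.
Preferred dividends grossed up pre-tax: €105,000 / (1 − 0.26) = €141,891.89.
DFL = EBIT ÷ [EBIT − I − D_p/(1−t)] = €2,516,000 ÷ [€2,516,000 − €956,880.00 − €141,891.89] = €2,516,000 ÷ €1,417,228.11 = 1.7753.

1.78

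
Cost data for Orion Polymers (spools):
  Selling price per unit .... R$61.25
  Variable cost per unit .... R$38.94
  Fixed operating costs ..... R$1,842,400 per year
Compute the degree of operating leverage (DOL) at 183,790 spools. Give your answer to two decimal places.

1.82

At 183,790 units, contribution = 183,790 × R$22.31 = R$4,100,354.90.
Subtracting fixed costs: EBIT = R$4,100,354.90 − R$1,842,400 = R$2,257,954.90.
Degree of operating leverage = R$4,100,354.90 / R$2,257,954.90 = 1.8160.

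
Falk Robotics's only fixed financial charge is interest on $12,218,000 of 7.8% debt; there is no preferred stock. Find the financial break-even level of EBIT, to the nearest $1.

$953,004

Annual interest = 7.8% × $12,218,000 = $953,004.00.
With no preferred dividends, EPS = 0 when EBIT exactly covers interest, so the financial break-even EBIT is $953,004.00.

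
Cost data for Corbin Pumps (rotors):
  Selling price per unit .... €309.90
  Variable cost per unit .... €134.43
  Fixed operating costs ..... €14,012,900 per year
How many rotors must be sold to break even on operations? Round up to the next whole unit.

Contribution margin per unit = €309.90 − €134.43 = €175.47.
Break-even Q = €14,012,900 / €175.47 = 79,859.24 → 79,860 rotors.

79,860 rotors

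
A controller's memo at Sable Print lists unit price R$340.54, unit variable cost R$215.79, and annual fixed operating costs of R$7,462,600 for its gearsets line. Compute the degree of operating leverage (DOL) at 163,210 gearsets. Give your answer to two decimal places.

1.58

Total contribution margin = 163,210 × R$124.75 = R$20,360,447.50.
EBIT = R$20,360,447.50 − R$7,462,600 = R$12,897,847.50.
So DOL = total CM / EBIT = R$20,360,447.50 / R$12,897,847.50 = 1.5786.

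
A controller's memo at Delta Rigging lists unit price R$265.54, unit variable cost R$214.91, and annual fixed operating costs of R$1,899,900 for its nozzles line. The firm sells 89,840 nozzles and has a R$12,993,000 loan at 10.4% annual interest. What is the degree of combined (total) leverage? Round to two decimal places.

At 89,840 units, contribution = 89,840 × R$50.63 = R$4,548,599.20.
EBIT = R$4,548,599.20 − R$1,899,900 = R$2,648,699.20. Interest = R$1,351,272.00.
DOL = R$4,548,599.20 ÷ R$2,648,699.20 = 1.7173; DFL = R$2,648,699.20 ÷ R$1,297,427.20 = 2.0415.
DCL = DOL × DFL = 1.7173 × 2.0415 = 3.5059.

3.51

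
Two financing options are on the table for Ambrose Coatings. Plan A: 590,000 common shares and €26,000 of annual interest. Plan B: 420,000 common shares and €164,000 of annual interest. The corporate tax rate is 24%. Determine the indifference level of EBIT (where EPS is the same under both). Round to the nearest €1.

€504,941

Set EPS_A = EPS_B: (EBIT − €26,000)(1 − 0.24) ÷ 590,000 = (EBIT − €164,000)(1 − 0.24) ÷ 420,000.
Cancelling (1 − t) and cross-multiplying: 420,000·(EBIT − 26,000) = 590,000·(EBIT − 164,000).
Solving, EBIT = (164,000·590,000 − 26,000·420,000) / (590,000 − 420,000) = 85,840,000,000 / 170,000 = 504,941.18.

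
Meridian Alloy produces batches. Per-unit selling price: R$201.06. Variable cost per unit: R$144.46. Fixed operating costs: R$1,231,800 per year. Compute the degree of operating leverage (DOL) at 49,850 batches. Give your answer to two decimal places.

Total contribution margin = 49,850 × R$56.60 = R$2,821,510.00.
EBIT = R$2,821,510.00 − R$1,231,800 = R$1,589,710.00.
DOL = contribution ÷ EBIT = R$2,821,510.00 ÷ R$1,589,710.00 = 1.7749.

1.77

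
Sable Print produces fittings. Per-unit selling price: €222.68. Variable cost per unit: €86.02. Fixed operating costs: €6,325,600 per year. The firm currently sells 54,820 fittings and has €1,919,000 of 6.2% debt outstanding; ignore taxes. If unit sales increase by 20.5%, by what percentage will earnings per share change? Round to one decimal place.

+146.7%

At 54,820 units, contribution = 54,820 × €136.66 = €7,491,701.20.
Operating income = contribution − fixed costs = €7,491,701.20 − €6,325,600 = €1,166,101.20.
Interest = €118,978.00, so EBIT − I = €1,047,123.20.
Degree of combined leverage = contribution ÷ (EBIT − I) = €7,491,701.20 ÷ €1,047,123.20 = 7.1546.
EPS therefore changes by 7.1546 × (+20.5%) = +146.7%.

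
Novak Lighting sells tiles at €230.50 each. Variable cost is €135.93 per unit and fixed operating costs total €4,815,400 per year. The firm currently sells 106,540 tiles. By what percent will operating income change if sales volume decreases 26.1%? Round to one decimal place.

Contribution at this volume is 106,540 × €94.57 = €10,075,487.80.
Subtracting fixed costs: EBIT = €10,075,487.80 − €4,815,400 = €5,260,087.80.
So DOL = total CM / EBIT = €10,075,487.80 / €5,260,087.80 = 1.9155.
So EBIT moves 1.9155 × (-26.1%) = -50.0%.

-50.0%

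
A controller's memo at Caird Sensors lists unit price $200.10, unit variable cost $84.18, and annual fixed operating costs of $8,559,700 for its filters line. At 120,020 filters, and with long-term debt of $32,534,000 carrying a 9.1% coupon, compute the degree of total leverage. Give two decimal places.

5.82

Total contribution margin = 120,020 × $115.92 = $13,912,718.40.
Subtracting fixed costs: EBIT = $13,912,718.40 − $8,559,700 = $5,353,018.40. Interest = $2,960,594.00, so EBIT − I = $2,392,424.40.
Degree of total leverage = total CM / (EBIT − interest) = $13,912,718.40 / $2,392,424.40 = 5.8153.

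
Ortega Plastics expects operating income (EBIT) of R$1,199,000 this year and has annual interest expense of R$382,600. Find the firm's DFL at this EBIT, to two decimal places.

Interest = R$382,600.00.
Degree of financial leverage = EBIT / (EBIT − interest) = R$1,199,000 / R$816,400.00 = 1.4686.

1.47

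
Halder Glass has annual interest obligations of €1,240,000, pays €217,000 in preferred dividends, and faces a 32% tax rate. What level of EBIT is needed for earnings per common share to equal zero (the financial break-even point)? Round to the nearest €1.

Preferred dividends are paid after tax, so their pre-tax equivalent is €217,000 ÷ (1 − 0.32) = €319,117.65.
EPS = 0 when EBIT covers interest plus the pre-tax preferred burden: €1,240,000 + €319,117.65 = €1,559,117.65.

€1,559,118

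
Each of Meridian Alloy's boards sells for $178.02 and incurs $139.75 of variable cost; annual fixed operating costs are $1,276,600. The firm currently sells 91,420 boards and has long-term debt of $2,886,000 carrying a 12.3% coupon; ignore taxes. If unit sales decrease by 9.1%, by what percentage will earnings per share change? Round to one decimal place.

Total contribution margin = 91,420 × $38.27 = $3,498,643.40.
EBIT = $3,498,643.40 − $1,276,600 = $2,222,043.40.
After interest of $354,978.00, pre-tax earnings = $1,867,065.40.
Degree of combined leverage = contribution ÷ (EBIT − I) = $3,498,643.40 ÷ $1,867,065.40 = 1.8739.
%ΔEPS = DCL × %ΔSales = 1.8739 × -9.1% = -17.1%.

-17.1%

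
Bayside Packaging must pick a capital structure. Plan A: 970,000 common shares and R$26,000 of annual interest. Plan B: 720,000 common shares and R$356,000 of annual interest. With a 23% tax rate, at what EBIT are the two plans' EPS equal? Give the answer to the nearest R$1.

At indifference, (EBIT − 26,000)(1 − t)/970,000 = (EBIT − 356,000)(1 − t)/720,000.
Cancelling (1 − t) and cross-multiplying: 720,000·(EBIT − 26,000) = 970,000·(EBIT − 356,000).
Solving, EBIT = (356,000·970,000 − 26,000·720,000) / (970,000 − 720,000) = 326,600,000,000 / 250,000 = 1,306,400.00.

R$1,306,400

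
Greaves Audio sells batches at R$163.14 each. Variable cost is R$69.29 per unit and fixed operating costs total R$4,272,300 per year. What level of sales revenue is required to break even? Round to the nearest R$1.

R$7,426,564

CM per unit = R$163.14 − R$69.29 = R$93.85; CM ratio = R$93.85 / R$163.14 = 0.5753.
Break-even sales = FC ÷ CM ratio = R$4,272,300 × R$163.14 / R$93.85 = R$7,426,564.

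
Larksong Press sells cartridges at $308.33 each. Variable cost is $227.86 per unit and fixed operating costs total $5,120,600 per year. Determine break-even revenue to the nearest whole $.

$19,620,164

Contribution margin per unit = $308.33 − $227.86 = $80.47, a CM ratio of $80.47 ÷ $308.33 = 0.2610.
Break-even revenue = fixed costs × price ÷ CM = $5,120,600 × $308.33 ÷ $80.47 = $19,620,164.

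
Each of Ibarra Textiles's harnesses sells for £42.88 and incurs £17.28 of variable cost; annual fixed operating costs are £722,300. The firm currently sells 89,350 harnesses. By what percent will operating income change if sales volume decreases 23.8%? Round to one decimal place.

-34.8%

At 89,350 units, contribution = 89,350 × £25.60 = £2,287,360.00.
Subtracting fixed costs: EBIT = £2,287,360.00 − £722,300 = £1,565,060.00.
DOL = contribution ÷ EBIT = £2,287,360.00 ÷ £1,565,060.00 = 1.4615.
Operating income changes by 1.4615 × -23.8% = -34.8%.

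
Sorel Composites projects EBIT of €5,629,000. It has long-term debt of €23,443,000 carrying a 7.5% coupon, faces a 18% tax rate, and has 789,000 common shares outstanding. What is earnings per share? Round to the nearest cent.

Pre-tax income = €5,629,000 − €1,758,225.00 = €3,870,775.00.
Net income = €3,870,775.00 × (1 − 0.18) = €3,174,035.50.
EPS = €3,174,035.50 ÷ 789,000 = €4.02.

€4.02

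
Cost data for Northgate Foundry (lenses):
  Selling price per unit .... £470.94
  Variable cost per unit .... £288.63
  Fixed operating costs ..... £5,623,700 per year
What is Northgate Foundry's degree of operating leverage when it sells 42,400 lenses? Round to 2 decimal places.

Total contribution margin = 42,400 × £182.31 = £7,729,944.00.
Operating income = contribution − fixed costs = £7,729,944.00 − £5,623,700 = £2,106,244.00.
So DOL = total CM / EBIT = £7,729,944.00 / £2,106,244.00 = 3.6700.

3.67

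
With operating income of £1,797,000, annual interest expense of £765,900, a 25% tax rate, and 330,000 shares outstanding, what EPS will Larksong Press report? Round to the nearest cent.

£2.34

Interest = £765,900.00, so EBT = £1,797,000 − £765,900.00 = £1,031,100.00.
Net income = £1,031,100.00 × (1 − 0.25) = £773,325.00.
Per share: £773,325.00 / 330,000 shares = £2.34.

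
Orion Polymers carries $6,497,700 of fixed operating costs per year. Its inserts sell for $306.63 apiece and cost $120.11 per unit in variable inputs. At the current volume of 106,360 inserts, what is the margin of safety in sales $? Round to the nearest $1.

Unit CM = price − variable cost = $306.63 − $120.11 = $186.52. Break-even units = $6,497,700 ÷ $186.52 = 34,836.48; break-even revenue = 34,836.48 × $306.63 = $10,681,909.45.
Current sales = 106,360 × $306.63 = $32,613,166.80.
Margin of safety = $32,613,166.80 − $10,681,909.45 = $21,931,257.

$21,931,257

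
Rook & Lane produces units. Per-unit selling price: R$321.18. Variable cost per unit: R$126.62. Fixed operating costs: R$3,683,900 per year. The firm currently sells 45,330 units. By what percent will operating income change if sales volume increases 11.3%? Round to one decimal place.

At 45,330 units, contribution = 45,330 × R$194.56 = R$8,819,404.80.
Operating income = contribution − fixed costs = R$8,819,404.80 − R$3,683,900 = R$5,135,504.80.
Degree of operating leverage = R$8,819,404.80 / R$5,135,504.80 = 1.7173.
So EBIT moves 1.7173 × (+11.3%) = +19.4%.

+19.4%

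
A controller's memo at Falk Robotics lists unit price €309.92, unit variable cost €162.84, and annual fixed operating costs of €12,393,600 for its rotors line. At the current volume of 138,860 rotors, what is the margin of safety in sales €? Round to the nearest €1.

Each unit contributes €309.92 − €162.84 = €147.08. Break-even units = €12,393,600 ÷ €147.08 = 84,264.35; break-even revenue = 84,264.35 × €309.92 = €26,115,206.09.
Current sales = 138,860 × €309.92 = €43,035,491.20.
Margin of safety = €43,035,491.20 − €26,115,206.09 = €16,920,285.

€16,920,285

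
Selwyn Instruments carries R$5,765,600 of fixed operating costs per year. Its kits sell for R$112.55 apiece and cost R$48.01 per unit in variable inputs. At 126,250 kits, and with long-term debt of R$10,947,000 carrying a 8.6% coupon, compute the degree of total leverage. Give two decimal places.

Contribution at this volume is 126,250 × R$64.54 = R$8,148,175.00.
EBIT = R$8,148,175.00 − R$5,765,600 = R$2,382,575.00. Interest = R$941,442.00.
DOL = R$8,148,175.00 ÷ R$2,382,575.00 = 3.4199; DFL = R$2,382,575.00 ÷ R$1,441,133.00 = 1.6533.
DCL = DOL × DFL = 3.4199 × 1.6533 = 5.6541.

5.65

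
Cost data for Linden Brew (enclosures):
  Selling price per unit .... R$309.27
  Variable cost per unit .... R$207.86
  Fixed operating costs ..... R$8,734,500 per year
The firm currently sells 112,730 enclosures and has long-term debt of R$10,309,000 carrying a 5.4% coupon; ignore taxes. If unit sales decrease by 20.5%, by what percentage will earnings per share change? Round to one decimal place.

At 112,730 units, contribution = 112,730 × R$101.41 = R$11,431,949.30.
Operating income = contribution − fixed costs = R$11,431,949.30 − R$8,734,500 = R$2,697,449.30.
After interest of R$556,686.00, pre-tax earnings = R$2,140,763.30.
DCL = total CM / (EBIT − I) = R$11,431,949.30 / R$2,140,763.30 = 5.3401.
%ΔEPS = DCL × %ΔSales = 5.3401 × -20.5% = -109.5%.

-109.5%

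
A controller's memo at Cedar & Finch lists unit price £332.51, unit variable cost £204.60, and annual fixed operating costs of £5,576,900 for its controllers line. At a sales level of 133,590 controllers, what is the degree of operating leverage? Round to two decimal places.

Contribution at this volume is 133,590 × £127.91 = £17,087,496.90.
Operating income = contribution − fixed costs = £17,087,496.90 − £5,576,900 = £11,510,596.90.
So DOL = total CM / EBIT = £17,087,496.90 / £11,510,596.90 = 1.4845.

1.48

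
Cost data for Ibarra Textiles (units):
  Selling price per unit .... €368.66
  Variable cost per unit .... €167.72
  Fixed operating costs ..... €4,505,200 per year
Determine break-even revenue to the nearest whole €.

€8,265,587

CM per unit = €368.66 − €167.72 = €200.94; CM ratio = €200.94 / €368.66 = 0.5451.
Break-even sales = FC ÷ CM ratio = €4,505,200 × €368.66 / €200.94 = €8,265,587.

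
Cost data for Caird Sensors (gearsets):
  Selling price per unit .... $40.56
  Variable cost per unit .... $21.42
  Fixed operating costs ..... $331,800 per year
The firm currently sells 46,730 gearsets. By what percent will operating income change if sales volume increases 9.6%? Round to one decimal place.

Contribution at this volume is 46,730 × $19.14 = $894,412.20.
Subtracting fixed costs: EBIT = $894,412.20 − $331,800 = $562,612.20.
So DOL = total CM / EBIT = $894,412.20 / $562,612.20 = 1.5897.
So EBIT moves 1.5897 × (+9.6%) = +15.3%.

+15.3%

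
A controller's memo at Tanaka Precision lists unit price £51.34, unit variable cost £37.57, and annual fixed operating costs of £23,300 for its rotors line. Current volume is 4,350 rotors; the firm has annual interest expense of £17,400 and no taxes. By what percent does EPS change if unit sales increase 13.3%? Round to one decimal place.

Total contribution margin = 4,350 × £13.77 = £59,899.50.
Subtracting fixed costs: EBIT = £59,899.50 − £23,300 = £36,599.50.
Interest = £17,400.00, so EBIT − I = £19,199.50.
DCL = total CM / (EBIT − I) = £59,899.50 / £19,199.50 = 3.1198.
EPS therefore changes by 3.1198 × (+13.3%) = +41.5%.

+41.5%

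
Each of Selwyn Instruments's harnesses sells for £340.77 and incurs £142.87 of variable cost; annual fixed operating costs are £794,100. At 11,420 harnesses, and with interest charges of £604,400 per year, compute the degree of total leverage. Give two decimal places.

2.62

At 11,420 units, contribution = 11,420 × £197.90 = £2,260,018.00.
Operating income = contribution − fixed costs = £2,260,018.00 − £794,100 = £1,465,918.00. Interest = £604,400.00.
DOL = £2,260,018.00 ÷ £1,465,918.00 = 1.5417; DFL = £1,465,918.00 ÷ £861,518.00 = 1.7016.
Combined leverage = 1.5417 × 1.7016 = 2.6234.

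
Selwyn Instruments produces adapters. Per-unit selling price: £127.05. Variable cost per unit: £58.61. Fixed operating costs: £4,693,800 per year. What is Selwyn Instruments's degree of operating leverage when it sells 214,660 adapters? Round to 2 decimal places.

At 214,660 units, contribution = 214,660 × £68.44 = £14,691,330.40.
EBIT = £14,691,330.40 − £4,693,800 = £9,997,530.40.
Degree of operating leverage = £14,691,330.40 / £9,997,530.40 = 1.4695.

1.47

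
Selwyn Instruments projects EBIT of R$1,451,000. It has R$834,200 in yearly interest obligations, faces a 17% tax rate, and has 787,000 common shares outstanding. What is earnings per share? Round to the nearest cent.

R$0.65

Pre-tax income = R$1,451,000 − R$834,200.00 = R$616,800.00.
After tax at 17%: net income = R$616,800.00 × 0.83 = R$511,944.00.
Per share: R$511,944.00 / 787,000 shares = R$0.65.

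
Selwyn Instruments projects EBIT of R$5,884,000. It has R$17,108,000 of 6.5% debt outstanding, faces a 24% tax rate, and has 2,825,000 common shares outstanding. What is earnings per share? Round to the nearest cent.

R$1.28

Pre-tax income = R$5,884,000 − R$1,112,020.00 = R$4,771,980.00.
After tax at 24%: net income = R$4,771,980.00 × 0.76 = R$3,626,704.80.
EPS = R$3,626,704.80 ÷ 2,825,000 = R$1.28.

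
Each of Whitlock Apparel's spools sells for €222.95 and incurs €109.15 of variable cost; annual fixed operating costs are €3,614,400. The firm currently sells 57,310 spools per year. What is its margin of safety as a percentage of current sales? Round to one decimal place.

Each unit contributes €222.95 − €109.15 = €113.80. Break-even units = €3,614,400 ÷ €113.80 = 31,760.98; break-even revenue = 31,760.98 × €222.95 = €7,081,111.42.
Current sales = 57,310 × €222.95 = €12,777,264.50.
Margin of safety = (€12,777,264.50 − €7,081,111.42) ÷ €12,777,264.50 = 44.6%.

44.6%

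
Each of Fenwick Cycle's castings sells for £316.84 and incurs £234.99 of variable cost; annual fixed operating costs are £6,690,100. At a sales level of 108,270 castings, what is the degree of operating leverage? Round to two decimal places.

4.08

Contribution at this volume is 108,270 × £81.85 = £8,861,899.50.
Operating income = contribution − fixed costs = £8,861,899.50 − £6,690,100 = £2,171,799.50.
Degree of operating leverage = £8,861,899.50 / £2,171,799.50 = 4.0804.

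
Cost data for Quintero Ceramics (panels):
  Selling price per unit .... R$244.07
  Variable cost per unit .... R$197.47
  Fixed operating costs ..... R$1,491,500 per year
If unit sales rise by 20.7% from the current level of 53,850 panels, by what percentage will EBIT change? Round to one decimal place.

+51.0%

Total contribution margin = 53,850 × R$46.60 = R$2,509,410.00.
Subtracting fixed costs: EBIT = R$2,509,410.00 − R$1,491,500 = R$1,017,910.00.
DOL = contribution ÷ EBIT = R$2,509,410.00 ÷ R$1,017,910.00 = 2.4653.
Operating income changes by 2.4653 × +20.7% = +51.0%.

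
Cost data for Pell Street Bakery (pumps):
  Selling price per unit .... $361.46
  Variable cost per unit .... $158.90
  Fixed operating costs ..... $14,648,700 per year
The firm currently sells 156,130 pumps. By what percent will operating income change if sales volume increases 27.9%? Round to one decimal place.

+52.0%

At 156,130 units, contribution = 156,130 × $202.56 = $31,625,692.80.
Subtracting fixed costs: EBIT = $31,625,692.80 − $14,648,700 = $16,976,992.80.
DOL = contribution ÷ EBIT = $31,625,692.80 ÷ $16,976,992.80 = 1.8629.
%ΔEBIT = DOL × %ΔSales = 1.8629 × +27.9% = +52.0%.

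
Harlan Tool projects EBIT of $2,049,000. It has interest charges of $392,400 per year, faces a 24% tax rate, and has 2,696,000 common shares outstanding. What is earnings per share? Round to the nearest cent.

Interest = $392,400.00, so EBT = $2,049,000 − $392,400.00 = $1,656,600.00.
After tax at 24%: net income = $1,656,600.00 × 0.76 = $1,259,016.00.
Per share: $1,259,016.00 / 2,696,000 shares = $0.47.

$0.47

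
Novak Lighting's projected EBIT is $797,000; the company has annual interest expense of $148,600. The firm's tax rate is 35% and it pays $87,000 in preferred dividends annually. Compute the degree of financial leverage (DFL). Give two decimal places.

Annual interest charges come to $148,600.00.
Preferred dividends grossed up pre-tax: $87,000 / (1 − 0.35) = $133,846.15.
DFL = EBIT ÷ [EBIT − I − D_p/(1−t)] = $797,000 ÷ [$797,000 − $148,600.00 − $133,846.15] = $797,000 ÷ $514,553.85 = 1.5489.

1.55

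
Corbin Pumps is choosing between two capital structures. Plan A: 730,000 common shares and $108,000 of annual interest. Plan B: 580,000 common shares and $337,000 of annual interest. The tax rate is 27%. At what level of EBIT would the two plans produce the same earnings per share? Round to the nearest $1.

Set EPS_A = EPS_B: (EBIT − $108,000)(1 − 0.27) ÷ 730,000 = (EBIT − $337,000)(1 − 0.27) ÷ 580,000.
The (1 − t) factor cancels: (EBIT − 108,000) × 580,000 = (EBIT − 337,000) × 730,000.
EBIT × (730,000 − 580,000) = 337,000 × 730,000 − 108,000 × 580,000 = 183,370,000,000, so EBIT = 183,370,000,000 ÷ 150,000 = 1,222,466.67.

$1,222,467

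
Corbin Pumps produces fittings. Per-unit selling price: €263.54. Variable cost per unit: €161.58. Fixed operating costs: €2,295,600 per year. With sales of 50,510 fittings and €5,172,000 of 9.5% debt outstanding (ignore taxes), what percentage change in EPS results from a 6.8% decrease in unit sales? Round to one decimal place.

At 50,510 units, contribution = 50,510 × €101.96 = €5,149,999.60.
EBIT = €5,149,999.60 − €2,295,600 = €2,854,399.60.
After interest of €491,340.00, pre-tax earnings = €2,363,059.60.
Degree of combined leverage = contribution ÷ (EBIT − I) = €5,149,999.60 ÷ €2,363,059.60 = 2.1794.
%ΔEPS = DCL × %ΔSales = 2.1794 × -6.8% = -14.8%.

-14.8%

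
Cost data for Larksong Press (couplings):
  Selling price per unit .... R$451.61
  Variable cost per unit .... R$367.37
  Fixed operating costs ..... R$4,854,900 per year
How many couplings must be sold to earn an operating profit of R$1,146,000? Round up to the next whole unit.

71,236 couplings

Contribution margin per unit = R$451.61 − R$367.37 = R$84.24.
Units = (FC + target) / CM = (R$4,854,900 + R$1,146,000) / R$84.24 = 71,235.75, so 71,236 couplings.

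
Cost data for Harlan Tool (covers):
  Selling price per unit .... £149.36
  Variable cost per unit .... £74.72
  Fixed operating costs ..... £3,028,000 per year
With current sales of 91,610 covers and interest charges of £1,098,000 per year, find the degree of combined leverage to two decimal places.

2.52

Contribution at this volume is 91,610 × £74.64 = £6,837,770.40.
Subtracting fixed costs: EBIT = £6,837,770.40 − £3,028,000 = £3,809,770.40. Interest = £1,098,000.00.
DOL = £6,837,770.40 ÷ £3,809,770.40 = 1.7948; DFL = £3,809,770.40 ÷ £2,711,770.40 = 1.4049.
Combined leverage = 1.7948 × 1.4049 = 2.5215.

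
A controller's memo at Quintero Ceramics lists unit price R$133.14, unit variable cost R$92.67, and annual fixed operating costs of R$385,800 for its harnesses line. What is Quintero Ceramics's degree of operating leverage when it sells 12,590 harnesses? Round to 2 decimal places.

4.12

At 12,590 units, contribution = 12,590 × R$40.47 = R$509,517.30.
Subtracting fixed costs: EBIT = R$509,517.30 − R$385,800 = R$123,717.30.
So DOL = total CM / EBIT = R$509,517.30 / R$123,717.30 = 4.1184.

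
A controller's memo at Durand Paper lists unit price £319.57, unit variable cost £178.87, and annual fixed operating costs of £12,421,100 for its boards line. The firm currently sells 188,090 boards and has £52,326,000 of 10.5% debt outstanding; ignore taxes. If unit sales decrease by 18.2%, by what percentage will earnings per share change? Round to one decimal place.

-56.3%

Contribution at this volume is 188,090 × £140.70 = £26,464,263.00.
EBIT = £26,464,263.00 − £12,421,100 = £14,043,163.00.
Interest = £5,494,230.00, so EBIT − I = £8,548,933.00.
Degree of combined leverage = contribution ÷ (EBIT − I) = £26,464,263.00 ÷ £8,548,933.00 = 3.0956.
EPS therefore changes by 3.0956 × (-18.2%) = -56.3%.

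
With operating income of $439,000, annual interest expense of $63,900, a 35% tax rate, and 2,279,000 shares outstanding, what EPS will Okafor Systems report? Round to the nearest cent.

Interest = $63,900.00, so EBT = $439,000 − $63,900.00 = $375,100.00.
Net income = $375,100.00 × (1 − 0.35) = $243,815.00.
Per share: $243,815.00 / 2,279,000 shares = $0.11.

$0.11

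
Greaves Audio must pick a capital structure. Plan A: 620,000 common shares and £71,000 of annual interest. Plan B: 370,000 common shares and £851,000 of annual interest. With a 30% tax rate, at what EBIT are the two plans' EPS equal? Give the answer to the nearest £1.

£2,005,400

At indifference, (EBIT − 71,000)(1 − t)/620,000 = (EBIT − 851,000)(1 − t)/370,000.
The (1 − t) factor cancels: (EBIT − 71,000) × 370,000 = (EBIT − 851,000) × 620,000.
Solving, EBIT = (851,000·620,000 − 71,000·370,000) / (620,000 − 370,000) = 501,350,000,000 / 250,000 = 2,005,400.00.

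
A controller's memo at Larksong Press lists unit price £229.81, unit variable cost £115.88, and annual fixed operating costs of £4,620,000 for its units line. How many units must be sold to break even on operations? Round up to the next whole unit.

40,552 units

Unit CM = price − variable cost = £229.81 − £115.88 = £113.93.
Break-even volume = fixed costs ÷ CM per unit = £4,620,000 ÷ £113.93 = 40,551.22, so 40,552 units.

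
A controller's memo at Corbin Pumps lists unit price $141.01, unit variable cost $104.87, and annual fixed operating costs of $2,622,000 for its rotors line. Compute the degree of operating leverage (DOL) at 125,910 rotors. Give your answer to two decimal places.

At 125,910 units, contribution = 125,910 × $36.14 = $4,550,387.40.
Subtracting fixed costs: EBIT = $4,550,387.40 − $2,622,000 = $1,928,387.40.
So DOL = total CM / EBIT = $4,550,387.40 / $1,928,387.40 = 2.3597.

2.36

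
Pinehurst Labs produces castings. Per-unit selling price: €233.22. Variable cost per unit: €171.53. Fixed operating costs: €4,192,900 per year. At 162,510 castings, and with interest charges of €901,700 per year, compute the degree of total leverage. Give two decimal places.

Total contribution margin = 162,510 × €61.69 = €10,025,241.90.
EBIT = €10,025,241.90 − €4,192,900 = €5,832,341.90. Interest = €901,700.00.
DOL = €10,025,241.90 ÷ €5,832,341.90 = 1.7189; DFL = €5,832,341.90 ÷ €4,930,641.90 = 1.1829.
Combined leverage = 1.7189 × 1.1829 = 2.0333.

2.03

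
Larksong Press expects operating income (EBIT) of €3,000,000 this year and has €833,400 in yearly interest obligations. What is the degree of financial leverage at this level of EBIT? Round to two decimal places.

1.38

Annual interest charges come to €833,400.00.
Degree of financial leverage = EBIT / (EBIT − interest) = €3,000,000 / €2,166,600.00 = 1.3847.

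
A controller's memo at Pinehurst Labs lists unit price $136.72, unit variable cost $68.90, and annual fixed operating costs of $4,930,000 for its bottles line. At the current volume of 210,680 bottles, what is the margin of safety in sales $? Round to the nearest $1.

Each unit contributes $136.72 − $68.90 = $67.82. Break-even units = $4,930,000 ÷ $67.82 = 72,692.42; break-even revenue = 72,692.42 × $136.72 = $9,938,507.81.
Current sales = 210,680 × $136.72 = $28,804,169.60.
Margin of safety = $28,804,169.60 − $9,938,507.81 = $18,865,662.

$18,865,662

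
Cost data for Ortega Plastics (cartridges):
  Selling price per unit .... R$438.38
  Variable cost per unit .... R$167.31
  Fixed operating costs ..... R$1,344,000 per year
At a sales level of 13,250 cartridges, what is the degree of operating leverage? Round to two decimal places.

1.60

At 13,250 units, contribution = 13,250 × R$271.07 = R$3,591,677.50.
Subtracting fixed costs: EBIT = R$3,591,677.50 − R$1,344,000 = R$2,247,677.50.
DOL = contribution ÷ EBIT = R$3,591,677.50 ÷ R$2,247,677.50 = 1.5980.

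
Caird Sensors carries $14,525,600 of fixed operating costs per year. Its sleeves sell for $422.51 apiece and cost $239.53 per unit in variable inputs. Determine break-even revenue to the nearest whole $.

CM per unit = $422.51 − $239.53 = $182.98; CM ratio = $182.98 / $422.51 = 0.4331.
Break-even sales = FC ÷ CM ratio = $14,525,600 × $422.51 / $182.98 = $33,540,339.

$33,540,339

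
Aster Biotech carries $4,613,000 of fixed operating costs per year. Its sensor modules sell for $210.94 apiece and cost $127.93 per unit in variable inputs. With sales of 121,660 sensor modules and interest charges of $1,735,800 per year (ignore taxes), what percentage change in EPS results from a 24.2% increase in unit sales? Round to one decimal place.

Total contribution margin = 121,660 × $83.01 = $10,098,996.60.
Subtracting fixed costs: EBIT = $10,098,996.60 − $4,613,000 = $5,485,996.60.
After interest of $1,735,800.00, pre-tax earnings = $3,750,196.60.
Degree of combined leverage = contribution ÷ (EBIT − I) = $10,098,996.60 ÷ $3,750,196.60 = 2.6929.
%ΔEPS = DCL × %ΔSales = 2.6929 × +24.2% = +65.2%.

+65.2%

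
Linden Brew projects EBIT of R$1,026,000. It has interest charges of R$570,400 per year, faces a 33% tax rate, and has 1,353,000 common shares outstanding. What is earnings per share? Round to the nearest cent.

Interest = R$570,400.00, so EBT = R$1,026,000 − R$570,400.00 = R$455,600.00.
Net income = R$455,600.00 × (1 − 0.33) = R$305,252.00.
Per share: R$305,252.00 / 1,353,000 shares = R$0.23.

R$0.23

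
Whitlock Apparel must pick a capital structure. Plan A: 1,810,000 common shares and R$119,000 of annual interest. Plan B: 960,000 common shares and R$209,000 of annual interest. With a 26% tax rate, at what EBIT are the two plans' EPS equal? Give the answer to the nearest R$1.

At indifference, (EBIT − 119,000)(1 − t)/1,810,000 = (EBIT − 209,000)(1 − t)/960,000.
Cancelling (1 − t) and cross-multiplying: 960,000·(EBIT − 119,000) = 1,810,000·(EBIT − 209,000).
Solving, EBIT = (209,000·1,810,000 − 119,000·960,000) / (1,810,000 − 960,000) = 264,050,000,000 / 850,000 = 310,647.06.

R$310,647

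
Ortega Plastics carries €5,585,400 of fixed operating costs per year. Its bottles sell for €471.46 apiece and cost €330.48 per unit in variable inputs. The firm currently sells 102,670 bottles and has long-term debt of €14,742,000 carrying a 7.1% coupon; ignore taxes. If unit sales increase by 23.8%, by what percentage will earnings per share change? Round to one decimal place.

Contribution at this volume is 102,670 × €140.98 = €14,474,416.60.
EBIT = €14,474,416.60 − €5,585,400 = €8,889,016.60.
Interest = €1,046,682.00, so EBIT − I = €7,842,334.60.
Degree of combined leverage = contribution ÷ (EBIT − I) = €14,474,416.60 ÷ €7,842,334.60 = 1.8457.
EPS therefore changes by 1.8457 × (+23.8%) = +43.9%.

+43.9%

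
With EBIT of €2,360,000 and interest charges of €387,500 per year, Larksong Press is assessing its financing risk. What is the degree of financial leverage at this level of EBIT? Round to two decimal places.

1.20

Interest = €387,500.00.
DFL = EBIT ÷ (EBIT − I) = €2,360,000 ÷ (€2,360,000 − €387,500.00) = €2,360,000 ÷ €1,972,500.00 = 1.1965.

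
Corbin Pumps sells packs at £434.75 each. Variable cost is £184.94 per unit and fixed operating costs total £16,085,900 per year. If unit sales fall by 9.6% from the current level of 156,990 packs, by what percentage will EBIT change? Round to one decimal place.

-16.3%

Total contribution margin = 156,990 × £249.81 = £39,217,671.90.
EBIT = £39,217,671.90 − £16,085,900 = £23,131,771.90.
DOL = contribution ÷ EBIT = £39,217,671.90 ÷ £23,131,771.90 = 1.6954.
%ΔEBIT = DOL × %ΔSales = 1.6954 × -9.6% = -16.3%.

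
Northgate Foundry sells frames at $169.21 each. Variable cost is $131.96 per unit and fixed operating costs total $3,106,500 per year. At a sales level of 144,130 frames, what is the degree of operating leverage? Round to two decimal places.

2.37

Total contribution margin = 144,130 × $37.25 = $5,368,842.50.
Subtracting fixed costs: EBIT = $5,368,842.50 − $3,106,500 = $2,262,342.50.
Degree of operating leverage = $5,368,842.50 / $2,262,342.50 = 2.3731.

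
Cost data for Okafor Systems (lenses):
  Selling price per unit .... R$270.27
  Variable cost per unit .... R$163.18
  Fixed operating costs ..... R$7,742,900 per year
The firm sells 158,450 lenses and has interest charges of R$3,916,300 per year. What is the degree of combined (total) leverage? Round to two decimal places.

3.20

Contribution at this volume is 158,450 × R$107.09 = R$16,968,410.50.
Operating income = contribution − fixed costs = R$16,968,410.50 − R$7,742,900 = R$9,225,510.50. Interest = R$3,916,300.00.
DOL = R$16,968,410.50 ÷ R$9,225,510.50 = 1.8393; DFL = R$9,225,510.50 ÷ R$5,309,210.50 = 1.7376.
Combined leverage = 1.8393 × 1.7376 = 3.1960.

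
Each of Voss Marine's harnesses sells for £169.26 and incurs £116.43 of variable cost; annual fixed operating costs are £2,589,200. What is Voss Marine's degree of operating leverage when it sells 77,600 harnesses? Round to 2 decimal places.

Total contribution margin = 77,600 × £52.83 = £4,099,608.00.
Subtracting fixed costs: EBIT = £4,099,608.00 − £2,589,200 = £1,510,408.00.
So DOL = total CM / EBIT = £4,099,608.00 / £1,510,408.00 = 2.7142.

2.71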